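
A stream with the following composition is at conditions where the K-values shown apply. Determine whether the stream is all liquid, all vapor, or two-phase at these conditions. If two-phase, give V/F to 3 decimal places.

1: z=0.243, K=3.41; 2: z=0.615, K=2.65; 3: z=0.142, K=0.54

all vapor

ΣzᵢKᵢ = 2.535; Σzᵢ/Kᵢ = 0.566.
Since Σzᵢ/Kᵢ < 1 the mixture is above its dew point — single vapor phase.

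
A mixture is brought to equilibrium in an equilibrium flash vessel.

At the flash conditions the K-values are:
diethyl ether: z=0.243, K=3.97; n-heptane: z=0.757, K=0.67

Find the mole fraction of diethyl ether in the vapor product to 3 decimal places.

y_diethyl ether = 0.397

Rachford–Rice: g(ψ) = Σ zᵢ(Kᵢ−1)/(1+ψ(Kᵢ−1)) = 0.
g(0) = ΣzᵢKᵢ − 1 = 0.472 and g(1) = 1 − Σzᵢ/Kᵢ = -0.191, so a root lies in (0, 1).
Iterate (Newton) starting at ψ = 0.58:
  ψ = 0.580: g = -0.0439, g' = -0.415 → ψ = 0.474
  ψ = 0.474: g = 0.0034, g' = -0.485 → ψ = 0.481
Converged at ψ = 0.481.
Compositions from xᵢ = zᵢ/(1+ψ(Kᵢ−1)), yᵢ = Kᵢxᵢ:
  diethyl ether: x = 0.100, y = 0.397
  n-heptane: x = 0.900, y = 0.603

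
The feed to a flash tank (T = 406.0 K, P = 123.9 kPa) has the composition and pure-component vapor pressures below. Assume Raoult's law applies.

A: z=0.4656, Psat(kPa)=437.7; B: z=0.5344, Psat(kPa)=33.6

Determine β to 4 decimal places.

Raoult's law: Kᵢ = Pᵢˢᵃᵗ/P = Pᵢˢᵃᵗ/123.9.
  K_A = 437.7/123.9 = 3.532688, K_B = 33.6/123.9 = 0.271186
Material balance + equilibrium reduce to Σ zᵢ(Kᵢ−1)/(1+β(Kᵢ−1)) = 0.
g(0) = ΣzᵢKᵢ − 1 = 0.7897 and g(1) = 1 − Σzᵢ/Kᵢ = -1.1024, so a root lies in (0, 1).
Binary case is linear: z₁(K₁−1)(1+β(K₂−1)) + z₂(K₂−1)(1+β(K₁−1)) = 0
⇒ β = [z₁(K₁−1)+z₂(K₂−1)] / [−(K₁−1)(K₂−1)] = 0.78974/1.84586 = 0.4278

β = 0.4278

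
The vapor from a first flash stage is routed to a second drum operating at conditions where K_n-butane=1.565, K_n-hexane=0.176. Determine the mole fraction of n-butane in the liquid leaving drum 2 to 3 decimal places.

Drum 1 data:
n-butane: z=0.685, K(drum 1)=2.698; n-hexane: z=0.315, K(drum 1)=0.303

Drum 1:
Binary case is linear: z₁(K₁−1)(1+ψ₁(K₂−1)) + z₂(K₂−1)(1+ψ₁(K₁−1)) = 0
⇒ ψ₁ = [z₁(K₁−1)+z₂(K₂−1)] / [−(K₁−1)(K₂−1)] = 0.9436/1.1835 = 0.797
Drum-1 compositions:
  n-butane: x = 0.291, y = 0.785
  n-hexane: x = 0.709, y = 0.215
Drum-2 feed = drum-1 vapor: z₂ = (0.7852, 0.2148).
Drum 2:
Material balance + equilibrium reduce to Σ zᵢ(Kᵢ−1)/(1+ψ₂(Kᵢ−1)) = 0.
Feasibility: ΣzᵢKᵢ = 1.267, Σzᵢ/Kᵢ = 1.722 — both > 1, two phases present.
Binary case is linear: z₁(K₁−1)(1+ψ₂(K₂−1)) + z₂(K₂−1)(1+ψ₂(K₁−1)) = 0
⇒ ψ₂ = [z₁(K₁−1)+z₂(K₂−1)] / [−(K₁−1)(K₂−1)] = 0.2666/0.4656 = 0.573
  n-butane: x = 0.593, y = 0.928
  n-hexane: x = 0.407, y = 0.072

x_n-butane (drum 2) = 0.593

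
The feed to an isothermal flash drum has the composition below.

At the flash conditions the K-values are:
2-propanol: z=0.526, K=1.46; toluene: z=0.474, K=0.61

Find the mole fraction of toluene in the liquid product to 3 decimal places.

Rachford–Rice: g(ψ) = Σ zᵢ(Kᵢ−1)/(1+ψ(Kᵢ−1)) = 0.
g(0) = ΣzᵢKᵢ − 1 = 0.057 and g(1) = 1 − Σzᵢ/Kᵢ = -0.137, so a root lies in (0, 1).
Binary case is linear: z₁(K₁−1)(1+ψ(K₂−1)) + z₂(K₂−1)(1+ψ(K₁−1)) = 0
⇒ ψ = [z₁(K₁−1)+z₂(K₂−1)] / [−(K₁−1)(K₂−1)] = 0.0571/0.1794 = 0.318
Compositions from xᵢ = zᵢ/(1+ψ(Kᵢ−1)), yᵢ = Kᵢxᵢ:
  2-propanol: x = 0.459, y = 0.670
  toluene: x = 0.541, y = 0.330

x_toluene = 0.541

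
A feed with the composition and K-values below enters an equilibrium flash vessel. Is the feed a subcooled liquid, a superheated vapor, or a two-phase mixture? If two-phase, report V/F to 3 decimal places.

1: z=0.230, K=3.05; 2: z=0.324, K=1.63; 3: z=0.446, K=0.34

two-phase, V/F = 0.430

ΣzᵢKᵢ = 1.381; Σzᵢ/Kᵢ = 1.586.
Both exceed 1, so a two-phase solution exists.
Rachford–Rice: g(ψ) = Σ zᵢ(Kᵢ−1)/(1+ψ(Kᵢ−1)) = 0.
Iterate (Newton) starting at ψ = 0.5:
  ψ = 0.500: g = -0.0513, g' = -0.743 → ψ = 0.431
  ψ = 0.431: g = -0.0005, g' = -0.731 → ψ = 0.430
Converged at ψ = 0.430.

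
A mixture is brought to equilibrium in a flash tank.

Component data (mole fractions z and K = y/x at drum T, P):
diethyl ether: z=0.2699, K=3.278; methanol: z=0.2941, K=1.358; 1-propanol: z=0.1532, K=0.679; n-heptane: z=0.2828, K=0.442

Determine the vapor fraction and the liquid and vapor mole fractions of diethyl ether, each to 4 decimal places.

Let ψ = V/F and solve Σ zᵢ(Kᵢ−1)/(1+ψ(Kᵢ−1)) = 0.
g(0) = ΣzᵢKᵢ − 1 = 0.5131 and g(1) = 1 − Σzᵢ/Kᵢ = -0.1644, so a root lies in (0, 1).
Newton iteration, ψ⁰ = 0.5:
  ψ = 0.5000: g = 0.09930, g' = -0.5250 → ψ = 0.6891
  ψ = 0.6891: g = 0.00416, g' = -0.4948 → ψ = 0.6975
Converged at ψ = 0.6975.
Compositions from xᵢ = zᵢ/(1+ψ(Kᵢ−1)), yᵢ = Kᵢxᵢ:
  diethyl ether: x = 0.1042, y = 0.3417
  methanol: x = 0.2353, y = 0.3196
  1-propanol: x = 0.1974, y = 0.1340
  n-heptane: x = 0.4630, y = 0.2047

ψ = 0.6975, x_diethyl ether = 0.1042, y_diethyl ether = 0.3417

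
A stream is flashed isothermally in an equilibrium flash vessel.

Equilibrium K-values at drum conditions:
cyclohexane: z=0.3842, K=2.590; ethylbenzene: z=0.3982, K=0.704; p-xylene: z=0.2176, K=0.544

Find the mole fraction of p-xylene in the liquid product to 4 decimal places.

x_p-xylene = 0.3166

Rachford–Rice: g(ψ) = Σ zᵢ(Kᵢ−1)/(1+ψ(Kᵢ−1)) = 0.
Feasibility: ΣzᵢKᵢ = 1.3938, Σzᵢ/Kᵢ = 1.1140 — both > 1, two phases present.
Newton–Raphson from ψ = 0.5:
  ψ = 0.5000: g = 0.07345, g' = -0.4254 → ψ = 0.6726
  ψ = 0.6726: g = 0.00489, g' = -0.3753 → ψ = 0.6857
Converged at ψ = 0.6857.
Compositions from xᵢ = zᵢ/(1+ψ(Kᵢ−1)), yᵢ = Kᵢxᵢ:
  cyclohexane: x = 0.1838, y = 0.4761
  ethylbenzene: x = 0.4996, y = 0.3517
  p-xylene: x = 0.3166, y = 0.1722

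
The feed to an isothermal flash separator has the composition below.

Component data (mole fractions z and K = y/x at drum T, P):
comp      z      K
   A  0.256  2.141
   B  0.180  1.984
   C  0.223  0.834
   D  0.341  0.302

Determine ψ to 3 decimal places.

Newton–Raphson from ψ = 0.5:
  ψ = 0.500: g = -0.1013, g' = -0.613 → ψ = 0.335
  ψ = 0.335: g = -0.0052, g' = -0.563 → ψ = 0.326
Converged at ψ = 0.326.

ψ = 0.326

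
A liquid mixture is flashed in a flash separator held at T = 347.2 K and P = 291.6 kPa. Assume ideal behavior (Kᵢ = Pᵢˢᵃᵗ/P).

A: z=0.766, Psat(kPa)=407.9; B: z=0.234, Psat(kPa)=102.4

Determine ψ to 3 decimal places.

ψ = 0.594

Raoult's law: Kᵢ = Pᵢˢᵃᵗ/P = Pᵢˢᵃᵗ/291.6.
  K_A = 407.9/291.6 = 1.39883, K_B = 102.4/291.6 = 0.35117
Let ψ = V/F and solve Σ zᵢ(Kᵢ−1)/(1+ψ(Kᵢ−1)) = 0.
Feasibility: ΣzᵢKᵢ = 1.154, Σzᵢ/Kᵢ = 1.214 — both > 1, two phases present.
Binary case is linear: z₁(K₁−1)(1+ψ(K₂−1)) + z₂(K₂−1)(1+ψ(K₁−1)) = 0
⇒ ψ = [z₁(K₁−1)+z₂(K₂−1)] / [−(K₁−1)(K₂−1)] = 0.1537/0.2588 = 0.594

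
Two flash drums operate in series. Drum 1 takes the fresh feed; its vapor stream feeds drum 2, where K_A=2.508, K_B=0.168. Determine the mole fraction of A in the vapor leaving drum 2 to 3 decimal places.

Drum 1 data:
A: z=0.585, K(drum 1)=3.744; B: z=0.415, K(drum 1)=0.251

Drum 1:
Binary case is linear: z₁(K₁−1)(1+ψ₁(K₂−1)) + z₂(K₂−1)(1+ψ₁(K₁−1)) = 0
⇒ ψ₁ = [z₁(K₁−1)+z₂(K₂−1)] / [−(K₁−1)(K₂−1)] = 1.2944/2.0553 = 0.630
Drum-1 compositions:
  A: x = 0.214, y = 0.803
  B: x = 0.786, y = 0.197
Drum-2 feed = drum-1 vapor: z₂ = (0.8028, 0.1972).
Drum 2:
Material balance + equilibrium reduce to Σ zᵢ(Kᵢ−1)/(1+ψ₂(Kᵢ−1)) = 0.
g(0) = ΣzᵢKᵢ − 1 = 1.047 and g(1) = 1 − Σzᵢ/Kᵢ = -0.494, so a root lies in (0, 1).
Binary case is linear: z₁(K₁−1)(1+ψ₂(K₂−1)) + z₂(K₂−1)(1+ψ₂(K₁−1)) = 0
⇒ ψ₂ = [z₁(K₁−1)+z₂(K₂−1)] / [−(K₁−1)(K₂−1)] = 1.0466/1.2547 = 0.834
  A: x = 0.356, y = 0.892
  B: x = 0.644, y = 0.108

y_A (drum 2) = 0.892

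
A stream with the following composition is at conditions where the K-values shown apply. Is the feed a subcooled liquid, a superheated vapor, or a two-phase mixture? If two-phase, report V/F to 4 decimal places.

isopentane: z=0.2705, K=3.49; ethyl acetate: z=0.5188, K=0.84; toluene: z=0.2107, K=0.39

ΣzᵢKᵢ = 1.4620; Σzᵢ/Kᵢ = 1.2354.
Both exceed 1, so a two-phase solution exists.
Iterate (Newton) starting at ψ = 0.5:
  ψ = 0.5000: g = 0.02486, g' = -0.5108 → ψ = 0.5487
  ψ = 0.5487: g = 0.00047, g' = -0.4926 → ψ = 0.5496
Converged at ψ = 0.5496.

two-phase, V/F = 0.5496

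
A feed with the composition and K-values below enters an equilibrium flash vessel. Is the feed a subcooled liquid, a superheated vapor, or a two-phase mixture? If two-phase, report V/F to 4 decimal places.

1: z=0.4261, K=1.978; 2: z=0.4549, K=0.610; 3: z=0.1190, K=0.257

ΣzᵢKᵢ = 1.1509; Σzᵢ/Kᵢ = 1.4242.
Both exceed 1, so a two-phase solution exists.
Newton iteration, ψ⁰ = 0.5:
  ψ = 0.5000: g = -0.08120, g' = -0.4569 → ψ = 0.3223
  ψ = 0.3223: g = -0.00232, g' = -0.4397 → ψ = 0.3170
Converged at ψ = 0.3170.

two-phase, V/F = 0.3170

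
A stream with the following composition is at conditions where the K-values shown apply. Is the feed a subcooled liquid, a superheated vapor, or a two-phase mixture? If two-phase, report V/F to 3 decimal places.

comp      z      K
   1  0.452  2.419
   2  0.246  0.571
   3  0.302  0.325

two-phase, V/F = 0.404

ΣzᵢKᵢ = 1.332; Σzᵢ/Kᵢ = 1.547.
Both exceed 1, so a two-phase solution exists.
Material balance + equilibrium reduce to Σ zᵢ(Kᵢ−1)/(1+ψ(Kᵢ−1)) = 0.
Newton iteration, ψ⁰ = 0.5:
  ψ = 0.500: g = -0.0669, g' = -0.698 → ψ = 0.404
Converged at ψ = 0.404.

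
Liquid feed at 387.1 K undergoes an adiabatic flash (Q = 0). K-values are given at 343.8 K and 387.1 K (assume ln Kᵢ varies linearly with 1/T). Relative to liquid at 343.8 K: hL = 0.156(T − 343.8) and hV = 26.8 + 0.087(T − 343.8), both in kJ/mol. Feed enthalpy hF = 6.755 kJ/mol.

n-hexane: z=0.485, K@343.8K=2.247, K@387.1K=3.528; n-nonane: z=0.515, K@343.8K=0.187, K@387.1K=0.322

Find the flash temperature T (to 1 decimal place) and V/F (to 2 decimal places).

T = 348.3 K, V/F = 0.23

Adiabatic flash: solve Rachford–Rice at each trial T, then check hF = ψ·hV(T) + (1−ψ)·hL(T).
  T = 343.8 K: K = (2.247, 0.187), RR gives ψ = 0.184, H_out = 4.920 kJ/mol
  T = 387.1 K: K = (3.528, 0.322), RR gives ψ = 0.512, H_out = 18.938 kJ/mol
  T = 365.5 K: K = (2.855, 0.250), RR gives ψ = 0.369, H_out = 12.712 kJ/mol
  T = 354.6 K: K = (2.541, 0.217), RR gives ψ = 0.285, H_out = 9.111 kJ/mol
  T = 349.2 K: K = (2.392, 0.202), RR gives ψ = 0.237, H_out = 7.116 kJ/mol
  T = 346.5 K: K = (2.319, 0.194), RR gives ψ = 0.211, H_out = 6.047 kJ/mol
  T = 347.9 K: K = (2.356, 0.198), RR gives ψ = 0.225, H_out = 6.608 kJ/mol
Linear interpolation between T = 347.9 (H_out = 6.608) and T = 349.2 (H_out = 7.116) on hF = 6.755 gives T ≈ 348.3 K, at which ψ = 0.23.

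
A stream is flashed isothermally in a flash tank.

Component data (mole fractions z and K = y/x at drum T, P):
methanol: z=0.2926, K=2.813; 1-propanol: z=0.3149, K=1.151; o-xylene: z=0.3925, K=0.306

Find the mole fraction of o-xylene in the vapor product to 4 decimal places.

Rachford–Rice: g(ψ) = Σ zᵢ(Kᵢ−1)/(1+ψ(Kᵢ−1)) = 0.
Check two-phase: ΣzᵢKᵢ = 1.3056 > 1 and Σzᵢ/Kᵢ = 1.6603 > 1, so g(0) = 0.3056 > 0 and g(1) = -0.6603 < 0.
Newton iteration, ψ⁰ = 0.64:
  ψ = 0.6400: g = -0.20114, g' = -0.8239 → ψ = 0.3959
  ψ = 0.3959: g = -0.02188, g' = -0.6917 → ψ = 0.3642
  ψ = 0.3642: g = 0.00002, g' = -0.6939 → ψ = 0.3643
Converged at ψ = 0.3643.
Compositions from xᵢ = zᵢ/(1+ψ(Kᵢ−1)), yᵢ = Kᵢxᵢ:
  methanol: x = 0.1762, y = 0.4957
  1-propanol: x = 0.2985, y = 0.3436
  o-xylene: x = 0.5253, y = 0.1607

y_o-xylene = 0.1607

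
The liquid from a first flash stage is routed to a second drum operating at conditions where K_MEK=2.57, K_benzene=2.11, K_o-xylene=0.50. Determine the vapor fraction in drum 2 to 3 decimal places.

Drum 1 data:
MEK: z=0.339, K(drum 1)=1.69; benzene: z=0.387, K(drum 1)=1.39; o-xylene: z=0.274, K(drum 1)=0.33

Drum 1:
Let ψ₁ = V/F and solve Σ zᵢ(Kᵢ−1)/(1+ψ₁(Kᵢ−1)) = 0.
g(0) = ΣzᵢKᵢ − 1 = 0.201 and g(1) = 1 − Σzᵢ/Kᵢ = -0.309, so a root lies in (0, 1).
Newton–Raphson from ψ₁ = 0.68:
  ψ₁ = 0.680: g = -0.0587, g' = -0.527 → ψ₁ = 0.568
  ψ₁ = 0.568: g = -0.0050, g' = -0.444 → ψ₁ = 0.557
Converged at ψ₁ = 0.557.
Drum-1 compositions:
  MEK: x = 0.245, y = 0.414
  benzene: x = 0.318, y = 0.442
  o-xylene: x = 0.437, y = 0.144
Drum-2 feed = drum-1 liquid: z₂ = (0.2449, 0.3179, 0.4372).
Drum 2:
Material balance + equilibrium reduce to Σ zᵢ(Kᵢ−1)/(1+ψ₂(Kᵢ−1)) = 0.
Check two-phase: ΣzᵢKᵢ = 1.519 > 1 and Σzᵢ/Kᵢ = 1.120 > 1, so g(0) = 0.519 > 0 and g(1) = -0.120 < 0.
Iterate (Newton) starting at ψ₂ = 0.39:
  ψ₂ = 0.390: g = 0.2131, g' = -0.592 → ψ₂ = 0.750
  ψ₂ = 0.750: g = 0.0192, g' = -0.524 → ψ₂ = 0.787
Converged at ψ₂ = 0.787.
  MEK: x = 0.110, y = 0.282
  benzene: x = 0.170, y = 0.358
  o-xylene: x = 0.721, y = 0.360

V/F (drum 2) = 0.787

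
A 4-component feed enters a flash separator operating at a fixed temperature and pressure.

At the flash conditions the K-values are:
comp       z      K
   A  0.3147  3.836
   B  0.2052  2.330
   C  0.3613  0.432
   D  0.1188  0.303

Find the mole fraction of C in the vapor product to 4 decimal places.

Iterate (Newton) starting at β = 0.32:
  β = 0.3200: g = 0.30194, g' = -1.1439 → β = 0.5840
  β = 0.5840: g = 0.04292, g' = -0.8989 → β = 0.6317
Converged at β = 0.6317.
Compositions from xᵢ = zᵢ/(1+β(Kᵢ−1)), yᵢ = Kᵢxᵢ:
  A: x = 0.1127, y = 0.4324
  B: x = 0.1115, y = 0.2598
  C: x = 0.5635, y = 0.2434
  D: x = 0.2123, y = 0.0643

y_C = 0.2434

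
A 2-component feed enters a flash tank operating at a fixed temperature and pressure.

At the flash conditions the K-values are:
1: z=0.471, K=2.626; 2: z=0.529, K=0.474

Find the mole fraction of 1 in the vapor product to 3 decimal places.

y_1 = 0.642

Rachford–Rice: g(β) = Σ zᵢ(Kᵢ−1)/(1+β(Kᵢ−1)) = 0.
Check two-phase: ΣzᵢKᵢ = 1.488 > 1 and Σzᵢ/Kᵢ = 1.295 > 1, so g(0) = 0.488 > 0 and g(1) = -0.295 < 0.
Newton–Raphson from β = 0.5:
  β = 0.500: g = 0.0449, g' = -0.648 → β = 0.569
  β = 0.569: g = 0.0006, g' = -0.634 → β = 0.570
Converged at β = 0.570.
Compositions from xᵢ = zᵢ/(1+β(Kᵢ−1)), yᵢ = Kᵢxᵢ:
  1: x = 0.244, y = 0.642
  2: x = 0.756, y = 0.358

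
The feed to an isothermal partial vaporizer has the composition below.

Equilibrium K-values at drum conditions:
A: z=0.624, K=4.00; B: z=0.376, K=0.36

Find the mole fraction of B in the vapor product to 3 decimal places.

Let β = V/F and solve Σ zᵢ(Kᵢ−1)/(1+β(Kᵢ−1)) = 0.
Feasibility: ΣzᵢKᵢ = 2.631, Σzᵢ/Kᵢ = 1.200 — both > 1, two phases present.
Iterate (Newton) starting at β = 0.5:
  β = 0.500: g = 0.3949, g' = -1.232 → β = 0.821
  β = 0.821: g = 0.0339, g' = -1.152 → β = 0.850
Converged at β = 0.850.
Compositions from xᵢ = zᵢ/(1+β(Kᵢ−1)), yᵢ = Kᵢxᵢ:
  A: x = 0.176, y = 0.703
  B: x = 0.824, y = 0.297

y_B = 0.297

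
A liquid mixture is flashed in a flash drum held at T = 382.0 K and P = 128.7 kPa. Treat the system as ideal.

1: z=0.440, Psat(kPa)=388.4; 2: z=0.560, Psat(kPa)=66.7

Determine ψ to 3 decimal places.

ψ = 0.636

Raoult's law: Kᵢ = Pᵢˢᵃᵗ/P = Pᵢˢᵃᵗ/128.7.
  K_1 = 388.4/128.7 = 3.01787, K_2 = 66.7/128.7 = 0.51826
Let ψ = V/F and solve Σ zᵢ(Kᵢ−1)/(1+ψ(Kᵢ−1)) = 0.
g(0) = ΣzᵢKᵢ − 1 = 0.618 and g(1) = 1 − Σzᵢ/Kᵢ = -0.226, so a root lies in (0, 1).
Binary case is linear: z₁(K₁−1)(1+ψ(K₂−1)) + z₂(K₂−1)(1+ψ(K₁−1)) = 0
⇒ ψ = [z₁(K₁−1)+z₂(K₂−1)] / [−(K₁−1)(K₂−1)] = 0.6181/0.9721 = 0.636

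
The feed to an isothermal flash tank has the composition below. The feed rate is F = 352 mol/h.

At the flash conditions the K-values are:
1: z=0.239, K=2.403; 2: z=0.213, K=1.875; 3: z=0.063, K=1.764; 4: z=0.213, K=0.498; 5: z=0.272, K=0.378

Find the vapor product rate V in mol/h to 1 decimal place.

Iterate (Newton) starting at β = 0.6:
  β = 0.600: g = -0.0857, g' = -0.604 → β = 0.458
  β = 0.458: g = -0.0027, g' = -0.574 → β = 0.454
Converged at β = 0.454.
Then V = β·F = 0.4535·352 = 159.6 mol/h and L = F − V = 192.4 mol/h.

V = 159.6 mol/h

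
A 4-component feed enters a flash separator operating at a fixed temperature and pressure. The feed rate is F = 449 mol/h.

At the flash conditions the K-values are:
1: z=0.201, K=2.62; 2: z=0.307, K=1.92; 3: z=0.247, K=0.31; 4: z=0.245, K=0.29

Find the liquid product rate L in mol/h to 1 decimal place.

Material balance + equilibrium reduce to Σ zᵢ(Kᵢ−1)/(1+ψ(Kᵢ−1)) = 0.
Feasibility: ΣzᵢKᵢ = 1.264, Σzᵢ/Kᵢ = 1.878 — both > 1, two phases present.
Newton–Raphson from ψ = 0.5:
  ψ = 0.500: g = -0.1565, g' = -0.854 → ψ = 0.317
  ψ = 0.317: g = -0.0086, g' = -0.784 → ψ = 0.306
Converged at ψ = 0.306.
Then V = ψ·F = 0.3058·449 = 137.3 mol/h and L = F − V = 311.7 mol/h.

L = 311.7 mol/h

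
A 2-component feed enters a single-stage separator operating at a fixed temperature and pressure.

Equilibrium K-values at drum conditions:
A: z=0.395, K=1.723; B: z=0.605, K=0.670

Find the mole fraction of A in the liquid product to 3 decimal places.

Let ψ = V/F and solve Σ zᵢ(Kᵢ−1)/(1+ψ(Kᵢ−1)) = 0.
Feasibility: ΣzᵢKᵢ = 1.086, Σzᵢ/Kᵢ = 1.132 — both > 1, two phases present.
Newton iteration, ψ⁰ = 0.53:
  ψ = 0.530: g = -0.0355, g' = -0.205 → ψ = 0.357
  ψ = 0.357: g = 0.0008, g' = -0.215 → ψ = 0.360
Converged at ψ = 0.360.
Compositions from xᵢ = zᵢ/(1+ψ(Kᵢ−1)), yᵢ = Kᵢxᵢ:
  A: x = 0.313, y = 0.540
  B: x = 0.687, y = 0.460

x_A = 0.313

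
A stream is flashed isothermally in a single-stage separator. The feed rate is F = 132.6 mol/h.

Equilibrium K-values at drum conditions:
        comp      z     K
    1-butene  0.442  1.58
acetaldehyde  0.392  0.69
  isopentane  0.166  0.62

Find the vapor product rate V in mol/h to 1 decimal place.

V = 49.4 mol/h

Newton–Raphson from β = 0.52:
  β = 0.520: g = -0.0265, g' = -0.179 → β = 0.371
  β = 0.371: g = 0.0001, g' = -0.181 → β = 0.372
Converged at β = 0.372.
Then V = β·F = 0.3722·132.6 = 49.4 mol/h and L = F − V = 83.2 mol/h.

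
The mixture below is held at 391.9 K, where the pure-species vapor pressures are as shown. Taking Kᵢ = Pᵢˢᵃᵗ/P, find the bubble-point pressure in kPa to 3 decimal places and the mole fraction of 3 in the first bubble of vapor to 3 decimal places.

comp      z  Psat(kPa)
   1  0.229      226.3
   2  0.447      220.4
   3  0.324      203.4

Pbub = 216.243 kPa, y_3 = 0.305

At the bubble point ψ → 0, so ΣzᵢKᵢ = 1 with Kᵢ = Pᵢˢᵃᵗ/P ⇒ P = ΣzᵢPᵢˢᵃᵗ.
P = 0.229·226.3 + 0.447·220.4 + 0.324·203.4 = 216.243 kPa
yᵢ = zᵢPᵢˢᵃᵗ/P ⇒ y_3 = 0.324·203.4/216.243 = 0.305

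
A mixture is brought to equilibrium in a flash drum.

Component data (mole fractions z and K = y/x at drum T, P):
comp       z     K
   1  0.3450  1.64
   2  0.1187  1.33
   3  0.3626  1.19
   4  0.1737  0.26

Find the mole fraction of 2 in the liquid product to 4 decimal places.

Material balance + equilibrium reduce to Σ zᵢ(Kᵢ−1)/(1+β(Kᵢ−1)) = 0.
Check two-phase: ΣzᵢKᵢ = 1.2003 > 1 and Σzᵢ/Kᵢ = 1.2724 > 1, so g(0) = 0.2003 > 0 and g(1) = -0.2724 < 0.
Newton iteration, β⁰ = 0.5:
  β = 0.5000: g = 0.05978, g' = -0.3412 → β = 0.6752
  β = 0.6752: g = -0.00963, g' = -0.4678 → β = 0.6546
  β = 0.6546: g = -0.00022, g' = -0.4471 → β = 0.6541
Converged at β = 0.6541.
Compositions from xᵢ = zᵢ/(1+β(Kᵢ−1)), yᵢ = Kᵢxᵢ:
  1: x = 0.2432, y = 0.3988
  2: x = 0.0976, y = 0.1298
  3: x = 0.3225, y = 0.3838
  4: x = 0.3367, y = 0.0875

x_2 = 0.0976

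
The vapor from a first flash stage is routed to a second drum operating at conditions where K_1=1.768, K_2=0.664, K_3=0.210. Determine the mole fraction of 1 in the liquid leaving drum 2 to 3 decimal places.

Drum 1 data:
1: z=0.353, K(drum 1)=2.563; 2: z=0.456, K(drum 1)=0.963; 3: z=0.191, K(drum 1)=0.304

x_1 (drum 2) = 0.362

Drum 1:
Iterate (Newton) starting at ψ₁ = 0.58:
  ψ₁ = 0.580: g = 0.0492, g' = -0.498 → ψ₁ = 0.679
  ψ₁ = 0.679: g = -0.0016, g' = -0.536 → ψ₁ = 0.676
Converged at ψ₁ = 0.676.
Drum-1 compositions:
  1: x = 0.172, y = 0.440
  2: x = 0.468, y = 0.450
  3: x = 0.361, y = 0.110
Drum-2 feed = drum-1 vapor: z₂ = (0.4400, 0.4504, 0.1096).
Drum 2:
Material balance + equilibrium reduce to Σ zᵢ(Kᵢ−1)/(1+ψ₂(Kᵢ−1)) = 0.
Check two-phase: ΣzᵢKᵢ = 1.100 > 1 and Σzᵢ/Kᵢ = 1.449 > 1, so g(0) = 0.100 > 0 and g(1) = -0.449 < 0.
Newton iteration, ψ₂⁰ = 0.55:
  ψ₂ = 0.550: g = -0.1012, g' = -0.419 → ψ₂ = 0.308
  ψ₂ = 0.308: g = -0.0101, g' = -0.353 → ψ₂ = 0.280
Converged at ψ₂ = 0.280.
  1: x = 0.362, y = 0.640
  2: x = 0.497, y = 0.330
  3: x = 0.141, y = 0.030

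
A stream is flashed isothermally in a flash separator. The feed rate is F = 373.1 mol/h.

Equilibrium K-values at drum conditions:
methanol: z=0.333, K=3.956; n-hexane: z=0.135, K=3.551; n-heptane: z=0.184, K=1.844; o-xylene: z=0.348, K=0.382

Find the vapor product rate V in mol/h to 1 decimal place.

Rachford–Rice: g(V/F) = Σ zᵢ(Kᵢ−1)/(1+V/F(Kᵢ−1)) = 0.
Check two-phase: ΣzᵢKᵢ = 2.269 > 1 and Σzᵢ/Kᵢ = 1.133 > 1, so g(0) = 1.269 > 0 and g(1) = -0.133 < 0.
Newton iteration, V/F⁰ = 0.5:
  V/F = 0.500: g = 0.3466, g' = -0.987 → V/F = 0.851
  V/F = 0.851: g = 0.0251, g' = -0.959 → V/F = 0.877
Converged at V/F = 0.877.
Then V = V/F·F = 0.8771·373.1 = 327.2 mol/h and L = F − V = 45.9 mol/h.

V = 327.2 mol/h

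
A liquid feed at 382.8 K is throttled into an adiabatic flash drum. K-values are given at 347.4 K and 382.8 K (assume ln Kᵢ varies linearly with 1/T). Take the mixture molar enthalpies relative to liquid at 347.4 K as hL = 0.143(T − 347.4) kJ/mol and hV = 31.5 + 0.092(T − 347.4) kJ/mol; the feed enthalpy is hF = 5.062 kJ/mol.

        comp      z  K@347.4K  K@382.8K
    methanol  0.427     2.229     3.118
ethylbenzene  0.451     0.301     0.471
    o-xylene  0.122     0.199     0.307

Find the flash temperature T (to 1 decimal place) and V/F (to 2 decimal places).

T = 349.6 K, V/F = 0.15

Adiabatic flash: solve Rachford–Rice at each trial T, then check hF = ψ·hV(T) + (1−ψ)·hL(T).
  T = 347.4 K: K = (2.229, 0.301, 0.199), RR gives ψ = 0.126, H_out = 3.970 kJ/mol
  T = 382.8 K: K = (3.118, 0.471, 0.307), RR gives ψ = 0.482, H_out = 19.387 kJ/mol
  T = 365.1 K: K = (2.658, 0.381, 0.250), RR gives ψ = 0.313, H_out = 12.106 kJ/mol
  T = 356.2 K: K = (2.438, 0.339, 0.223), RR gives ψ = 0.224, H_out = 8.214 kJ/mol
  T = 351.8 K: K = (2.333, 0.320, 0.211), RR gives ψ = 0.177, H_out = 6.156 kJ/mol
  T = 349.6 K: K = (2.280, 0.310, 0.205), RR gives ψ = 0.152, H_out = 5.081 kJ/mol
Linear interpolation between T = 347.4 (H_out = 3.970) and T = 349.6 (H_out = 5.081) on hF = 5.062 gives T ≈ 349.6 K, at which ψ = 0.15.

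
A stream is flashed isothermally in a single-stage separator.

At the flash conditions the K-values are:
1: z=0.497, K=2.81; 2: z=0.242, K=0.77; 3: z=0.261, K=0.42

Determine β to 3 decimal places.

Rachford–Rice: g(β) = Σ zᵢ(Kᵢ−1)/(1+β(Kᵢ−1)) = 0.
Check two-phase: ΣzᵢKᵢ = 1.693 > 1 and Σzᵢ/Kᵢ = 1.113 > 1, so g(0) = 0.693 > 0 and g(1) = -0.113 < 0.
Newton iteration, β⁰ = 0.41:
  β = 0.410: g = 0.2563, g' = -0.703 → β = 0.774
  β = 0.774: g = 0.0320, g' = -0.591 → β = 0.829
  β = 0.829: g = -0.0004, g' = -0.606 → β = 0.828
Converged at β = 0.828.

β = 0.828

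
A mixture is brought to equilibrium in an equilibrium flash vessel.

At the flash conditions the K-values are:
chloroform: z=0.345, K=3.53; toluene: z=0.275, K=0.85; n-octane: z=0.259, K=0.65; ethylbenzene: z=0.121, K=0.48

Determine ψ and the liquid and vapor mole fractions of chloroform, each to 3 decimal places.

Let ψ = V/F and solve Σ zᵢ(Kᵢ−1)/(1+ψ(Kᵢ−1)) = 0.
g(0) = ΣzᵢKᵢ − 1 = 0.678 and g(1) = 1 − Σzᵢ/Kᵢ = -0.072, so a root lies in (0, 1).
Iterate (Newton) starting at ψ = 0.4:
  ψ = 0.400: g = 0.2051, g' = -0.648 → ψ = 0.717
  ψ = 0.717: g = 0.0427, g' = -0.426 → ψ = 0.817
  ψ = 0.817: g = 0.0013, g' = -0.404 → ψ = 0.820
Converged at ψ = 0.820.
Compositions from xᵢ = zᵢ/(1+ψ(Kᵢ−1)), yᵢ = Kᵢxᵢ:
  chloroform: x = 0.112, y = 0.396
  toluene: x = 0.314, y = 0.267
  n-octane: x = 0.363, y = 0.236
  ethylbenzene: x = 0.211, y = 0.101

ψ = 0.820, x_chloroform = 0.112, y_chloroform = 0.396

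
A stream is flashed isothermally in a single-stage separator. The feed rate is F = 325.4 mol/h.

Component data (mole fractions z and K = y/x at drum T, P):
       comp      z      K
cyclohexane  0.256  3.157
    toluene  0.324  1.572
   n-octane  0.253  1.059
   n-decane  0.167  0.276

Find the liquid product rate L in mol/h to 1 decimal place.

L = 41.0 mol/h

Rachford–Rice: g(ψ) = Σ zᵢ(Kᵢ−1)/(1+ψ(Kᵢ−1)) = 0.
Check two-phase: ΣzᵢKᵢ = 1.632 > 1 and Σzᵢ/Kᵢ = 1.131 > 1, so g(0) = 0.632 > 0 and g(1) = -0.131 < 0.
Newton–Raphson from ψ = 0.5:
  ψ = 0.500: g = 0.2348, g' = -0.556 → ψ = 0.922
  ψ = 0.922: g = -0.0439, g' = -0.973 → ψ = 0.877
  ψ = 0.877: g = -0.0030, g' = -0.848 → ψ = 0.874
Converged at ψ = 0.874.
Then V = ψ·F = 0.8739·325.4 = 284.4 mol/h and L = F − V = 41.0 mol/h.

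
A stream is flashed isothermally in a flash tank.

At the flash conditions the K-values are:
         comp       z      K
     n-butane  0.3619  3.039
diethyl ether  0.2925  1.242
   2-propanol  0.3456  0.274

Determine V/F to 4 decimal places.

V/F = 0.5413

Iterate (Newton) starting at V/F = 0.65:
  V/F = 0.6500: g = -0.09661, g' = -0.9442 → V/F = 0.5477
  V/F = 0.5477: g = -0.00541, g' = -0.8512 → V/F = 0.5413
Converged at V/F = 0.5413.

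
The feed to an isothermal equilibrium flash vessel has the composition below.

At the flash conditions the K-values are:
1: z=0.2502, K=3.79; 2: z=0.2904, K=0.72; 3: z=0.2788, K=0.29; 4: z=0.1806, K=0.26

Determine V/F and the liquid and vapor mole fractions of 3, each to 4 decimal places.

Rachford–Rice: g(V/F) = Σ zᵢ(Kᵢ−1)/(1+V/F(Kᵢ−1)) = 0.
g(0) = ΣzᵢKᵢ − 1 = 0.2852 and g(1) = 1 − Σzᵢ/Kᵢ = -1.1253, so a root lies in (0, 1).
Newton iteration, V/F⁰ = 0.4:
  V/F = 0.4000: g = -0.22797, g' = -0.9375 → V/F = 0.1568
  V/F = 0.1568: g = 0.02659, g' = -1.2718 → V/F = 0.1777
  V/F = 0.1777: g = 0.00065, g' = -1.2107 → V/F = 0.1783
Converged at V/F = 0.1783.
Compositions from xᵢ = zᵢ/(1+V/F(Kᵢ−1)), yᵢ = Kᵢxᵢ:
  1: x = 0.1671, y = 0.6333
  2: x = 0.3057, y = 0.2201
  3: x = 0.3192, y = 0.0926
  4: x = 0.2080, y = 0.0541

V/F = 0.1783, x_3 = 0.3192, y_3 = 0.0926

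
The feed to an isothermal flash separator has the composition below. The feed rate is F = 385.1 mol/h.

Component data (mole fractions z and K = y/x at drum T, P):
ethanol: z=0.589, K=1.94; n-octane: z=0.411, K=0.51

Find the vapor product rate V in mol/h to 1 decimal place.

Let ψ = V/F and solve Σ zᵢ(Kᵢ−1)/(1+ψ(Kᵢ−1)) = 0.
Feasibility: ΣzᵢKᵢ = 1.352, Σzᵢ/Kᵢ = 1.109 — both > 1, two phases present.
Binary case is linear: z₁(K₁−1)(1+ψ(K₂−1)) + z₂(K₂−1)(1+ψ(K₁−1)) = 0
⇒ ψ = [z₁(K₁−1)+z₂(K₂−1)] / [−(K₁−1)(K₂−1)] = 0.3523/0.4606 = 0.765
Then V = ψ·F = 0.7648·385.1 = 294.5 mol/h and L = F − V = 90.6 mol/h.

V = 294.5 mol/h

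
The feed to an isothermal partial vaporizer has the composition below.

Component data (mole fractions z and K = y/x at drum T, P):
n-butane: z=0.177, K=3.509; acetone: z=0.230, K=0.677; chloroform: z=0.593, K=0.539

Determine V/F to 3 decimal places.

Rachford–Rice: g(V/F) = Σ zᵢ(Kᵢ−1)/(1+V/F(Kᵢ−1)) = 0.
Check two-phase: ΣzᵢKᵢ = 1.096 > 1 and Σzᵢ/Kᵢ = 1.490 > 1, so g(0) = 0.096 > 0 and g(1) = -0.490 < 0.
Iterate (Newton) starting at V/F = 0.5:
  V/F = 0.500: g = -0.2469, g' = -0.466 → V/F = 0.000
  V/F = 0.000: g = 0.0964, g' = -1.264 → V/F = 0.076
  V/F = 0.076: g = 0.0133, g' = -0.946 → V/F = 0.090
  V/F = 0.090: g = 0.0003, g' = -0.903 → V/F = 0.091
Converged at V/F = 0.091.

V/F = 0.091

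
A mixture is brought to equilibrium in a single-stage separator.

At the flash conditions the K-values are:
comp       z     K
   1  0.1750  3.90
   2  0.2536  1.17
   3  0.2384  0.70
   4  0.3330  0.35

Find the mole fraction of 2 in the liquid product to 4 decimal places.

x_2 = 0.2433

Rachford–Rice: g(ψ) = Σ zᵢ(Kᵢ−1)/(1+ψ(Kᵢ−1)) = 0.
Check two-phase: ΣzᵢKᵢ = 1.2626 > 1 and Σzᵢ/Kᵢ = 1.5536 > 1, so g(0) = 0.2626 > 0 and g(1) = -0.5536 < 0.
Iterate (Newton) starting at ψ = 0.5:
  ψ = 0.5000: g = -0.15793, g' = -0.5899 → ψ = 0.2323
  ψ = 0.2323: g = 0.01289, g' = -0.7522 → ψ = 0.2494
  ψ = 0.2494: g = 0.00021, g' = -0.7278 → ψ = 0.2497
Converged at ψ = 0.2497.
Compositions from xᵢ = zᵢ/(1+ψ(Kᵢ−1)), yᵢ = Kᵢxᵢ:
  1: x = 0.1015, y = 0.3958
  2: x = 0.2433, y = 0.2846
  3: x = 0.2577, y = 0.1804
  4: x = 0.3975, y = 0.1391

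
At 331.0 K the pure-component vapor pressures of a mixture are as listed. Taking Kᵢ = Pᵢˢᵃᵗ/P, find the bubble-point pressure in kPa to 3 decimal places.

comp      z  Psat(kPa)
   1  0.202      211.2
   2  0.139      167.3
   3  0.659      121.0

Pbub = 145.656 kPa

At the bubble point ψ → 0, so ΣzᵢKᵢ = 1 with Kᵢ = Pᵢˢᵃᵗ/P ⇒ P = ΣzᵢPᵢˢᵃᵗ.
P = 0.202·211.2 + 0.139·167.3 + 0.659·121.0 = 145.656 kPa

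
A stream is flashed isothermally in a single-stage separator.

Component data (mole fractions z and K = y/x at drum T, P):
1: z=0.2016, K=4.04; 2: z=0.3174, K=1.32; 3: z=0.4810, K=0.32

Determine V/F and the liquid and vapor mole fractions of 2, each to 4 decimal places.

Rachford–Rice: g(V/F) = Σ zᵢ(Kᵢ−1)/(1+V/F(Kᵢ−1)) = 0.
Feasibility: ΣzᵢKᵢ = 1.3874, Σzᵢ/Kᵢ = 1.7935 — both > 1, two phases present.
Iterate (Newton) starting at V/F = 0.38:
  V/F = 0.3800: g = -0.06612, g' = -0.8314 → V/F = 0.3005
  V/F = 0.3005: g = 0.00189, g' = -0.8872 → V/F = 0.3026
Converged at V/F = 0.3026.
Compositions from xᵢ = zᵢ/(1+V/F(Kᵢ−1)), yᵢ = Kᵢxᵢ:
  1: x = 0.1050, y = 0.4242
  2: x = 0.2894, y = 0.3820
  3: x = 0.6056, y = 0.1938

V/F = 0.3026, x_2 = 0.2894, y_2 = 0.3820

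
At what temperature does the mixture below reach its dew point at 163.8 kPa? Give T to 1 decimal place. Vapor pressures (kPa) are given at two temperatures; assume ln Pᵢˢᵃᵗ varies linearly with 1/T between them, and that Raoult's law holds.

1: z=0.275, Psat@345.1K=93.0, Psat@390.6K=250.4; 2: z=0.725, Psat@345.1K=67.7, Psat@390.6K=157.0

T = 386.7 K

Dew-point temperature: Σzᵢ·P/Pᵢˢᵃᵗ(T) = 1. Interpolate ln Pᵢˢᵃᵗ = aᵢ + bᵢ/T.
  T = 345.1 K: ΣzᵢP/Pᵢˢᵃᵗ = 2.2385
  T = 390.6 K: ΣzᵢP/Pᵢˢᵃᵗ = 0.9363
  T = 367.9 K: ΣzᵢP/Pᵢˢᵃᵗ = 1.4072
  T = 379.2 K: ΣzᵢP/Pᵢˢᵃᵗ = 1.1418
  T = 384.9 K: ΣzᵢP/Pᵢˢᵃᵗ = 1.0324
  T = 387.8 K: ΣzᵢP/Pᵢˢᵃᵗ = 0.9820
  T = 386.4 K: ΣzᵢP/Pᵢˢᵃᵗ = 1.0059
Interpolating between 386.4 K and 387.8 K gives T ≈ 386.7 K.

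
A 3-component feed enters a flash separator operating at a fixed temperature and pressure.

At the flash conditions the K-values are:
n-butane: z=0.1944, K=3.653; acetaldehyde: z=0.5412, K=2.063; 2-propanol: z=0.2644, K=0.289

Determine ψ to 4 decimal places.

Let ψ = V/F and solve Σ zᵢ(Kᵢ−1)/(1+ψ(Kᵢ−1)) = 0.
Check two-phase: ΣzᵢKᵢ = 1.9031 > 1 and Σzᵢ/Kᵢ = 1.2304 > 1, so g(0) = 0.9031 > 0 and g(1) = -0.2304 < 0.
Iterate (Newton) starting at ψ = 0.69:
  ψ = 0.6900: g = 0.14505, g' = -0.8894 → ψ = 0.8531
  ψ = 0.8531: g = -0.01805, g' = -1.1601 → ψ = 0.8375
  ψ = 0.8375: g = -0.00032, g' = -1.1198 → ψ = 0.8373
Converged at ψ = 0.8373.

ψ = 0.8373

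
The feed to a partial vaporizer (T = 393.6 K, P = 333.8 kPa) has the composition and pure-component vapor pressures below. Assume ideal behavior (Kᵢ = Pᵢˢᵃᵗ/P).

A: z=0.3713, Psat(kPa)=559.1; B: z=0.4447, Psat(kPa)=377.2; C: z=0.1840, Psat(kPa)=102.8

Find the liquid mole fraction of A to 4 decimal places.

Raoult's law: Kᵢ = Pᵢˢᵃᵗ/P = Pᵢˢᵃᵗ/333.8.
  K_A = 559.1/333.8 = 1.674955, K_B = 377.2/333.8 = 1.130018, K_C = 102.8/333.8 = 0.307969
Material balance + equilibrium reduce to Σ zᵢ(Kᵢ−1)/(1+ψ(Kᵢ−1)) = 0.
Check two-phase: ΣzᵢKᵢ = 1.1811 > 1 and Σzᵢ/Kᵢ = 1.2127 > 1, so g(0) = 0.1811 > 0 and g(1) = -0.2127 < 0.
Iterate (Newton) starting at ψ = 0.58:
  ψ = 0.5800: g = 0.02116, g' = -0.3398 → ψ = 0.6423
  ψ = 0.6423: g = -0.00103, g' = -0.3743 → ψ = 0.6395
Converged at ψ = 0.6395.
Compositions from xᵢ = zᵢ/(1+ψ(Kᵢ−1)), yᵢ = Kᵢxᵢ:
  A: x = 0.2594, y = 0.4344
  B: x = 0.4106, y = 0.4639
  C: x = 0.3301, y = 0.1017

x_A = 0.2594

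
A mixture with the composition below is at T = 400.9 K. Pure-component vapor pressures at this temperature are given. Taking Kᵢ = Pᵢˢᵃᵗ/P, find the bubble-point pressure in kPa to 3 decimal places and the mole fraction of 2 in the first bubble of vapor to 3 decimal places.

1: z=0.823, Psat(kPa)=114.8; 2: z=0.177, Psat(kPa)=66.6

Pbub = 106.269 kPa, y_2 = 0.111

At the bubble point ψ → 0, so ΣzᵢKᵢ = 1 with Kᵢ = Pᵢˢᵃᵗ/P ⇒ P = ΣzᵢPᵢˢᵃᵗ.
P = 0.823·114.8 + 0.177·66.6 = 106.269 kPa
yᵢ = zᵢPᵢˢᵃᵗ/P ⇒ y_2 = 0.177·66.6/106.269 = 0.111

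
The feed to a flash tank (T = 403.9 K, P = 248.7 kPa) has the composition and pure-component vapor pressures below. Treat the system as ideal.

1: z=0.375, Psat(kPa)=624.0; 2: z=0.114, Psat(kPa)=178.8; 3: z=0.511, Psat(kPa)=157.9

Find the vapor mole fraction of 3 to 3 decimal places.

Raoult's law: Kᵢ = Pᵢˢᵃᵗ/P = Pᵢˢᵃᵗ/248.7.
  K_1 = 624.0/248.7 = 2.50905, K_2 = 178.8/248.7 = 0.71894, K_3 = 157.9/248.7 = 0.63490
Material balance + equilibrium reduce to Σ zᵢ(Kᵢ−1)/(1+V/F(Kᵢ−1)) = 0.
Feasibility: ΣzᵢKᵢ = 1.347, Σzᵢ/Kᵢ = 1.113 — both > 1, two phases present.
Iterate (Newton) starting at V/F = 0.63:
  V/F = 0.630: g = 0.0089, g' = -0.353 → V/F = 0.655
Converged at V/F = 0.655.
Compositions from xᵢ = zᵢ/(1+V/F(Kᵢ−1)), yᵢ = Kᵢxᵢ:
  1: x = 0.189, y = 0.473
  2: x = 0.140, y = 0.100
  3: x = 0.672, y = 0.426

y_3 = 0.426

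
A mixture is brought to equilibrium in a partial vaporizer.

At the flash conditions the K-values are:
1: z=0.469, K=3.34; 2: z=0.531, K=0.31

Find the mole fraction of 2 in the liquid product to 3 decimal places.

Material balance + equilibrium reduce to Σ zᵢ(Kᵢ−1)/(1+ψ(Kᵢ−1)) = 0.
Check two-phase: ΣzᵢKᵢ = 1.731 > 1 and Σzᵢ/Kᵢ = 1.853 > 1, so g(0) = 0.731 > 0 and g(1) = -0.853 < 0.
Binary case is linear: z₁(K₁−1)(1+ψ(K₂−1)) + z₂(K₂−1)(1+ψ(K₁−1)) = 0
⇒ ψ = [z₁(K₁−1)+z₂(K₂−1)] / [−(K₁−1)(K₂−1)] = 0.7311/1.6146 = 0.453
Compositions from xᵢ = zᵢ/(1+ψ(Kᵢ−1)), yᵢ = Kᵢxᵢ:
  1: x = 0.228, y = 0.761
  2: x = 0.772, y = 0.239

x_2 = 0.772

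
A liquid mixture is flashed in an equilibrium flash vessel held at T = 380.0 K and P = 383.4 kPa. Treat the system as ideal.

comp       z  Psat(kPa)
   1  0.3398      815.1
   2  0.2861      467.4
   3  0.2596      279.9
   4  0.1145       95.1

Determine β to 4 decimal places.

β = 0.7003

Raoult's law: Kᵢ = Pᵢˢᵃᵗ/P = Pᵢˢᵃᵗ/383.4.
  K_1 = 815.1/383.4 = 2.125978, K_2 = 467.4/383.4 = 1.219092, K_3 = 279.9/383.4 = 0.730047, K_4 = 95.1/383.4 = 0.248044
Iterate (Newton) starting at β = 0.5:
  β = 0.5000: g = 0.08230, g' = -0.3790 → β = 0.7171
  β = 0.7171: g = -0.00791, g' = -0.4762 → β = 0.7005
  β = 0.7005: g = -0.00011, g' = -0.4628 → β = 0.7003
Converged at β = 0.7003.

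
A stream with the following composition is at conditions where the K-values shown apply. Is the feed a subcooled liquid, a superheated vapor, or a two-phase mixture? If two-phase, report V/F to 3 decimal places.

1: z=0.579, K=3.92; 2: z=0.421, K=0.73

superheated vapor

ΣzᵢKᵢ = 2.577; Σzᵢ/Kᵢ = 0.724.
Since Σzᵢ/Kᵢ < 1 the mixture is above its dew point — single vapor phase.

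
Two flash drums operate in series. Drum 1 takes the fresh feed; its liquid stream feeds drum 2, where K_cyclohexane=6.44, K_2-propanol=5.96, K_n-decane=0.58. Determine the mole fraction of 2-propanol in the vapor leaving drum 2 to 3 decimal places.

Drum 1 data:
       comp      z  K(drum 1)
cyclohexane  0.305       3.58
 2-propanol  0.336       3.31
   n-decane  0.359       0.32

Drum 1:
Let ψ₁ = V/F and solve Σ zᵢ(Kᵢ−1)/(1+ψ₁(Kᵢ−1)) = 0.
Feasibility: ΣzᵢKᵢ = 2.319, Σzᵢ/Kᵢ = 1.309 — both > 1, two phases present.
Newton–Raphson from ψ₁ = 0.51:
  ψ₁ = 0.510: g = 0.3224, g' = -1.146 → ψ₁ = 0.791
  ψ₁ = 0.791: g = 0.0045, g' = -1.222 → ψ₁ = 0.795
Converged at ψ₁ = 0.795.
Drum-1 compositions:
  cyclohexane: x = 0.100, y = 0.358
  2-propanol: x = 0.118, y = 0.392
  n-decane: x = 0.782, y = 0.250
Drum-2 feed = drum-1 liquid: z₂ = (0.1000, 0.1184, 0.7816).
Drum 2:
Rachford–Rice: g(ψ₂) = Σ zᵢ(Kᵢ−1)/(1+ψ₂(Kᵢ−1)) = 0.
Feasibility: ΣzᵢKᵢ = 1.803, Σzᵢ/Kᵢ = 1.383 — both > 1, two phases present.
Iterate (Newton) starting at ψ₂ = 0.55:
  ψ₂ = 0.550: g = -0.1331, g' = -0.628 → ψ₂ = 0.338
  ψ₂ = 0.338: g = 0.0282, g' = -0.960 → ψ₂ = 0.368
  ψ₂ = 0.368: g = 0.0011, g' = -0.887 → ψ₂ = 0.369
Converged at ψ₂ = 0.369.
  cyclohexane: x = 0.033, y = 0.214
  2-propanol: x = 0.042, y = 0.249
  n-decane: x = 0.925, y = 0.536

y_2-propanol (drum 2) = 0.249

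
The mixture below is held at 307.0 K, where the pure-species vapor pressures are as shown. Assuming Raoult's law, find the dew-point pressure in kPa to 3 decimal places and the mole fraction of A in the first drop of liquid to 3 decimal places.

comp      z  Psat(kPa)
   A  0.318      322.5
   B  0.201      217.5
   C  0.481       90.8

At the dew point ψ → 1, so Σzᵢ/Kᵢ = 1 with Kᵢ = Pᵢˢᵃᵗ/P ⇒ 1/P = Σzᵢ/Pᵢˢᵃᵗ.
1/P = 0.318/322.5 + 0.201/217.5 + 0.481/90.8 = 0.007208 ⇒ P = 138.744 kPa
xᵢ = zᵢP/Pᵢˢᵃᵗ ⇒ x_A = 0.318·138.744/322.5 = 0.137

Pdew = 138.744 kPa, x_A = 0.137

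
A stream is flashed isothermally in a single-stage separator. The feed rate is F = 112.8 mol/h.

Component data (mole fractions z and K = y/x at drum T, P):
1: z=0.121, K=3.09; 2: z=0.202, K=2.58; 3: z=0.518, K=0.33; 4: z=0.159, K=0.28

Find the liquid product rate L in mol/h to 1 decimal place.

L = 102.6 mol/h

Let β = V/F and solve Σ zᵢ(Kᵢ−1)/(1+β(Kᵢ−1)) = 0.
g(0) = ΣzᵢKᵢ − 1 = 0.111 and g(1) = 1 − Σzᵢ/Kᵢ = -1.255, so a root lies in (0, 1).
Newton–Raphson from β = 0.34:
  β = 0.340: g = -0.2456, g' = -0.929 → β = 0.076
  β = 0.076: g = 0.0169, g' = -1.147 → β = 0.090
Converged at β = 0.090.
Then V = β·F = 0.0905·112.8 = 10.2 mol/h and L = F − V = 102.6 mol/h.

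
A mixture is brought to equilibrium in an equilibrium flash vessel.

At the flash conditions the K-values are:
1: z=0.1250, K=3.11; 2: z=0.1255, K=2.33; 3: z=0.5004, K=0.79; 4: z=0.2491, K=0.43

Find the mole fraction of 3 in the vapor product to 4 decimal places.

Material balance + equilibrium reduce to Σ zᵢ(Kᵢ−1)/(1+ψ(Kᵢ−1)) = 0.
Check two-phase: ΣzᵢKᵢ = 1.1836 > 1 and Σzᵢ/Kᵢ = 1.3068 > 1, so g(0) = 0.1836 > 0 and g(1) = -0.3068 < 0.
Newton–Raphson from ψ = 0.5:
  ψ = 0.5000: g = -0.08740, g' = -0.3977 → ψ = 0.2802
  ψ = 0.2802: g = 0.00670, g' = -0.4771 → ψ = 0.2943
  ψ = 0.2943: g = 0.00006, g' = -0.4684 → ψ = 0.2944
Converged at ψ = 0.2944.
Compositions from xᵢ = zᵢ/(1+ψ(Kᵢ−1)), yᵢ = Kᵢxᵢ:
  1: x = 0.0771, y = 0.2398
  2: x = 0.0902, y = 0.2101
  3: x = 0.5334, y = 0.4214
  4: x = 0.2993, y = 0.1287

y_3 = 0.4214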